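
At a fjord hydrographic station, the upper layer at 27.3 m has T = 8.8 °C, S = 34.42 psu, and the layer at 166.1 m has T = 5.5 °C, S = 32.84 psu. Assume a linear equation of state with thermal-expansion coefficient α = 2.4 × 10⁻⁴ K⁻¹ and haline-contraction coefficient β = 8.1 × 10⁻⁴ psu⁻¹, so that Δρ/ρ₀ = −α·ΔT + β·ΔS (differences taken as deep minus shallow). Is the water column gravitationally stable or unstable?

ΔT = 5.5 − 8.8 = -3.3 K and ΔS = 32.84 − 34.42 = -1.58 psu (deep − shallow).
−αΔT = 7.92 × 10⁻⁴; βΔS = -1.2798 × 10⁻³; sum Δρ/ρ₀ = -4.878 × 10⁻⁴.
Δρ/ρ₀ < 0, so Δρ < 0: deeper water is lighter → statically unstable; the column would overturn.

unstable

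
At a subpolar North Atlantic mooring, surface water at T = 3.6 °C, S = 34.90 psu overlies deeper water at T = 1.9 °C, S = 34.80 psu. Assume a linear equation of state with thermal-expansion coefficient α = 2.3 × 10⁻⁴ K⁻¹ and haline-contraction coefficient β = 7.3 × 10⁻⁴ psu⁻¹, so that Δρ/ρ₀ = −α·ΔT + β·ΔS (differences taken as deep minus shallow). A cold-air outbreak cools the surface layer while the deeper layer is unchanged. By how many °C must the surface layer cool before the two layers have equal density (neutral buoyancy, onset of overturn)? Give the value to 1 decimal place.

Neutral buoyancy requires Δρ = 0, i.e. −α(T_deep − T_surf′) + β(S_deep − S_surf) = 0.
T_surf′ = T_deep − (β/α)·ΔS = 1.9 − (7.3 × 10⁻⁴/2.3 × 10⁻⁴)·(-0.10) = 2.217 °C.
Cooling required: 3.6 − (2.217) = 1.383 °C.

1.4 °C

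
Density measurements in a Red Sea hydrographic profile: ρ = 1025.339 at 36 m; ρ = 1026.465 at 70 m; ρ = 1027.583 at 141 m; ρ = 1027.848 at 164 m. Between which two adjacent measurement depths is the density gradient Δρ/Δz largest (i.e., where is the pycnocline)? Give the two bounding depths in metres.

Compute the density gradient over each adjacent pair:
  36–70 m: Δρ/Δz = 1.126/34 = 0.033 kg m⁻⁴
  70–141 m: Δρ/Δz = 1.118/71 = 0.016 kg m⁻⁴
  141–164 m: Δρ/Δz = 0.265/23 = 0.012 kg m⁻⁴
The largest gradient is in the 36–70 m interval — the pycnocline.

36–70 m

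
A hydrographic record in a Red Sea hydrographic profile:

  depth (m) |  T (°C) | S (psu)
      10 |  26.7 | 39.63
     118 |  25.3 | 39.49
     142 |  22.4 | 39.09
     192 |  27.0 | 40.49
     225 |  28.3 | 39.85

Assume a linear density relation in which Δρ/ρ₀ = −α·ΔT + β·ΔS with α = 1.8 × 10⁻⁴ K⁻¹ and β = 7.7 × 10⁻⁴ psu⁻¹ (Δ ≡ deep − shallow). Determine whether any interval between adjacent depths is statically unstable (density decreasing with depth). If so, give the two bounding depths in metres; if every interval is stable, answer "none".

Evaluate Δρ/ρ₀ = −αΔT + βΔS across each adjacent pair:
  10–118 m: −αΔT+βΔS = −(1.8 × 10⁻⁴)(-1.4)+(7.7 × 10⁻⁴)(-0.14) = 1.4 × 10⁻⁴ → stable
  118–142 m: −αΔT+βΔS = −(1.8 × 10⁻⁴)(-2.9)+(7.7 × 10⁻⁴)(-0.40) = 2.1 × 10⁻⁴ → stable
  142–192 m: −αΔT+βΔS = −(1.8 × 10⁻⁴)(+4.6)+(7.7 × 10⁻⁴)(+1.40) = 2.5 × 10⁻⁴ → stable
  192–225 m: −αΔT+βΔS = −(1.8 × 10⁻⁴)(+1.3)+(7.7 × 10⁻⁴)(-0.64) = -7.3 × 10⁻⁴ → UNSTABLE
The 192–225 m interval has Δρ < 0: lighter water underlies denser water.

192–225 m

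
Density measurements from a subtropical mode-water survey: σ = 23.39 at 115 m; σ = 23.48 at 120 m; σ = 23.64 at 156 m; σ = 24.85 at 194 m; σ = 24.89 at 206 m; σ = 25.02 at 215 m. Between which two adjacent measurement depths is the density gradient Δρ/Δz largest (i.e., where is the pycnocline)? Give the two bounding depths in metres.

Compute the density gradient over each adjacent pair:
  115–120 m: Δρ/Δz = 0.09/5 = 0.018 kg m⁻⁴
  120–156 m: Δρ/Δz = 0.16/36 = 4.4 × 10⁻³ kg m⁻⁴
  156–194 m: Δρ/Δz = 1.21/38 = 0.032 kg m⁻⁴
  194–206 m: Δρ/Δz = 0.04/12 = 3.3 × 10⁻³ kg m⁻⁴
  206–215 m: Δρ/Δz = 0.13/9 = 0.014 kg m⁻⁴
The largest gradient is in the 156–194 m interval — the pycnocline.

156–194 m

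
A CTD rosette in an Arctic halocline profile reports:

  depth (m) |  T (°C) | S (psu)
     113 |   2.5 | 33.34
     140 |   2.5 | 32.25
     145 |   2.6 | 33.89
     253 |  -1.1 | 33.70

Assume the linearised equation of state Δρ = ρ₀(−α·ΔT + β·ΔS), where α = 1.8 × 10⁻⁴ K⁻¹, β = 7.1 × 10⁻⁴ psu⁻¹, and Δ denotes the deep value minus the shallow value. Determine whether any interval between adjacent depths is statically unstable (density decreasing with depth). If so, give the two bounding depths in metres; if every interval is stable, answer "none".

Evaluate Δρ/ρ₀ = −αΔT + βΔS across each adjacent pair:
  113–140 m: −αΔT+βΔS = −(1.8 × 10⁻⁴)(+0.0)+(7.1 × 10⁻⁴)(-1.09) = -7.7 × 10⁻⁴ → UNSTABLE
  140–145 m: −αΔT+βΔS = −(1.8 × 10⁻⁴)(+0.1)+(7.1 × 10⁻⁴)(+1.64) = 1.1 × 10⁻³ → stable
  145–253 m: −αΔT+βΔS = −(1.8 × 10⁻⁴)(-3.7)+(7.1 × 10⁻⁴)(-0.19) = 5.3 × 10⁻⁴ → stable
The 113–140 m interval has Δρ < 0: lighter water underlies denser water.

113–140 m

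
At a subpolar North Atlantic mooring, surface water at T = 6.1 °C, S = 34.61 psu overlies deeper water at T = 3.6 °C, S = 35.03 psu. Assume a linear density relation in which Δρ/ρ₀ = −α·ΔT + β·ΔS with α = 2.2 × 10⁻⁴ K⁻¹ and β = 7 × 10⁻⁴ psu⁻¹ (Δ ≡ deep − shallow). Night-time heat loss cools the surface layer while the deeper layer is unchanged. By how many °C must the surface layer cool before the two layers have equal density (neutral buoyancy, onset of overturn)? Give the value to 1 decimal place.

Neutral buoyancy requires Δρ = 0, i.e. −α(T_deep − T_surf′) + β(S_deep − S_surf) = 0.
T_surf′ = T_deep − (β/α)·ΔS = 3.6 − (7 × 10⁻⁴/2.2 × 10⁻⁴)·(+0.42) = 2.264 °C.
Cooling required: 6.1 − (2.264) = 3.836 °C.

3.8 °C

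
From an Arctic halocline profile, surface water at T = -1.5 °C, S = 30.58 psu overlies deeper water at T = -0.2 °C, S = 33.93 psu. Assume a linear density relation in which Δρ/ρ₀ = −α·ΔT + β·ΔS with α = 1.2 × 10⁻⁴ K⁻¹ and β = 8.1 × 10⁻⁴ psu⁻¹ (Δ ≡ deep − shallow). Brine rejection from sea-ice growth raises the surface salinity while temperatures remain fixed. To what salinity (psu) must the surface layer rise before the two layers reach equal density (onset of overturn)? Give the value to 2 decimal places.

Neutral buoyancy requires −α(T_deep − T_surf) + β(S_deep − S_surf′) = 0.
S_surf′ = S_deep − (α/β)·ΔT = 33.93 − (1.2 × 10⁻⁴/8.1 × 10⁻⁴)·(+1.3) = 33.7374 psu.
Increase required: 33.7374 − 30.58 = 3.1574 psu.

33.74 psu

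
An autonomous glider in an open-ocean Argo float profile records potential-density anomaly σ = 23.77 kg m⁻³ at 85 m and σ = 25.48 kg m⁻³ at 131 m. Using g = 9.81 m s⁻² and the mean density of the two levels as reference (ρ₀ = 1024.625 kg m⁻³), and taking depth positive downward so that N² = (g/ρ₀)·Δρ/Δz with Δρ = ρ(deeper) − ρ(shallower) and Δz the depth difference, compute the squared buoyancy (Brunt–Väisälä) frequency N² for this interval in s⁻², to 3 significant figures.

Δρ = 1025.48 − 1023.77 = 1.71 kg m⁻³ over Δz = 131 − 85 = 46 m.
N² = (9.81/1024.625) × (1.71/46) = 3.5591 × 10⁻⁴ s⁻² ≈ 3.56 × 10⁻⁴ s⁻².
N² > 0, so the interval is statically stable.

3.56 × 10⁻⁴ s⁻²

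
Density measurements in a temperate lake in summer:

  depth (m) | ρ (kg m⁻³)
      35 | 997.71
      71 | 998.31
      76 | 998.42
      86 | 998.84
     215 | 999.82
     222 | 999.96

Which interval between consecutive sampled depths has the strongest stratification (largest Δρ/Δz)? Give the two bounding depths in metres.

76–86 m

Compute the density gradient over each adjacent pair:
  35–71 m: Δρ/Δz = 0.60/36 = 0.017 kg m⁻⁴
  71–76 m: Δρ/Δz = 0.11/5 = 0.022 kg m⁻⁴
  76–86 m: Δρ/Δz = 0.42/10 = 0.042 kg m⁻⁴
  86–215 m: Δρ/Δz = 0.98/129 = 7.6 × 10⁻³ kg m⁻⁴
  215–222 m: Δρ/Δz = 0.14/7 = 0.020 kg m⁻⁴
The largest gradient is in the 76–86 m interval — the pycnocline.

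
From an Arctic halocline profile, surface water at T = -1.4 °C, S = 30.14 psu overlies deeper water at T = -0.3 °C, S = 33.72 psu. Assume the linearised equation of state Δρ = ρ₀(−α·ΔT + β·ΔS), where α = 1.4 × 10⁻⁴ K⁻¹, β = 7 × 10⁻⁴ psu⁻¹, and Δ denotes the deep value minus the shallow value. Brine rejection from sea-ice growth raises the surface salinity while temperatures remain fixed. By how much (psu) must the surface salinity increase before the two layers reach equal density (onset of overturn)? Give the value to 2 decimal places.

Neutral buoyancy requires −α(T_deep − T_surf) + β(S_deep − S_surf′) = 0.
S_surf′ = S_deep − (α/β)·ΔT = 33.72 − (1.4 × 10⁻⁴/7 × 10⁻⁴)·(+1.1) = 33.5000 psu.
Increase required: 33.5000 − 30.14 = 3.3600 psu.

3.36 psu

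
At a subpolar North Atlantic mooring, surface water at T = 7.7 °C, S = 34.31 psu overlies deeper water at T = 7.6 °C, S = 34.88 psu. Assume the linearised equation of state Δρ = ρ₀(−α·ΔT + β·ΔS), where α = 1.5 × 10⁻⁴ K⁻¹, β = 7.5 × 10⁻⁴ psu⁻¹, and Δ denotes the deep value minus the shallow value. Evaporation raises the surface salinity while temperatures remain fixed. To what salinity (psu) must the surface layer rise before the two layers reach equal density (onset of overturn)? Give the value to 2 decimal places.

34.90 psu

Neutral buoyancy requires −α(T_deep − T_surf) + β(S_deep − S_surf′) = 0.
S_surf′ = S_deep − (α/β)·ΔT = 34.88 − (1.5 × 10⁻⁴/7.5 × 10⁻⁴)·(-0.1) = 34.9000 psu.
Increase required: 34.9000 − 34.31 = 0.5900 psu.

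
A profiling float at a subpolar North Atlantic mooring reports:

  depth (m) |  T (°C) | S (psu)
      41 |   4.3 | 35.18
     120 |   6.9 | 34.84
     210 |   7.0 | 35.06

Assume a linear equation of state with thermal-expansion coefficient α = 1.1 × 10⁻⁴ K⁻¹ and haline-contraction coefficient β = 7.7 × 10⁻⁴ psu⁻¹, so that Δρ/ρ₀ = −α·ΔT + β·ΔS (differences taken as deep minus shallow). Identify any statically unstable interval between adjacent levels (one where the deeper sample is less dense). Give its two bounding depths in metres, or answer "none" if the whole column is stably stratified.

Evaluate Δρ/ρ₀ = −αΔT + βΔS across each adjacent pair:
  41–120 m: −αΔT+βΔS = −(1.1 × 10⁻⁴)(+2.6)+(7.7 × 10⁻⁴)(-0.34) = -5.5 × 10⁻⁴ → UNSTABLE
  120–210 m: −αΔT+βΔS = −(1.1 × 10⁻⁴)(+0.1)+(7.7 × 10⁻⁴)(+0.22) = 1.6 × 10⁻⁴ → stable
The 41–120 m interval has Δρ < 0: lighter water underlies denser water.

41–120 m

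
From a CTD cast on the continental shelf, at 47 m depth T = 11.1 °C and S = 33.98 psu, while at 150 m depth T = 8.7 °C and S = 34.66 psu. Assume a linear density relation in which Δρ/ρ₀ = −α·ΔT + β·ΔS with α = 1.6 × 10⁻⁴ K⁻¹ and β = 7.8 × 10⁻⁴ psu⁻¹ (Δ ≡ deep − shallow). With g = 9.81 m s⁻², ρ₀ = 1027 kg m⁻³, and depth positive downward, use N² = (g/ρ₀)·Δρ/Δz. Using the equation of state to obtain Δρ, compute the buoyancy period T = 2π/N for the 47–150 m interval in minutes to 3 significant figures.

ΔT = -2.4 K, ΔS = +0.68 psu (deep − shallow).
Δρ/ρ₀ = −αΔT + βΔS = 3.84 × 10⁻⁴ + 5.304 × 10⁻⁴ = 9.144 × 10⁻⁴, so Δρ ≈ 0.9391 kg m⁻³.
N² = (g/ρ₀)·Δρ/Δz = g·(Δρ/ρ₀)/Δz = 9.81 × 9.144 × 10⁻⁴ / 103 = 8.7090 × 10⁻⁵ s⁻².
N = √(8.7090 × 10⁻⁵) = 9.3322 × 10⁻³ rad s⁻¹ → T = 2π/N = 673.28 s = 11.221 min ≈ 11.2 min.

11.2 min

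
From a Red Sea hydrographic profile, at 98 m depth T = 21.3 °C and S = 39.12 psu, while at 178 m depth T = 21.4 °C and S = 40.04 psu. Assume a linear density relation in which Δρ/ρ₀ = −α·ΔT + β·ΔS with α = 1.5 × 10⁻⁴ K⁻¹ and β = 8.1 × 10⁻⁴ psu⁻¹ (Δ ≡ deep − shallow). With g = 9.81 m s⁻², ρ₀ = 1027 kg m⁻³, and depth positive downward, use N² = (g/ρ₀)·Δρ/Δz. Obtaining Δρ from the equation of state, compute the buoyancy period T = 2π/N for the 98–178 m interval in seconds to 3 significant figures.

664 s

ΔT = +0.1 K, ΔS = +0.92 psu (deep − shallow).
Δρ/ρ₀ = −αΔT + βΔS = -1.50 × 10⁻⁵ + 7.452 × 10⁻⁴ = 7.302 × 10⁻⁴, so Δρ ≈ 0.7499 kg m⁻³.
N² = (g/ρ₀)·Δρ/Δz = g·(Δρ/ρ₀)/Δz = 9.81 × 7.302 × 10⁻⁴ / 80 = 8.9541 × 10⁻⁵ s⁻².
N = √(8.9541 × 10⁻⁵) = 9.4626 × 10⁻³ rad s⁻¹ → T = 2π/N = 664.00 s ≈ 664 s.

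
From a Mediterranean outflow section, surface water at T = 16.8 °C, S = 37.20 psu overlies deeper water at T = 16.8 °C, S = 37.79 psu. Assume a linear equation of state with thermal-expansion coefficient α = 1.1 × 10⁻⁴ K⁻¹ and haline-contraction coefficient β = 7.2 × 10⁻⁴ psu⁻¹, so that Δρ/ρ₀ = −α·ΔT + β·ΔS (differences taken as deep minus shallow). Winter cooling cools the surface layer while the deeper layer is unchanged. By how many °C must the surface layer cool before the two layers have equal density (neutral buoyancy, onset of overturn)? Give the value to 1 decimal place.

Neutral buoyancy requires Δρ = 0, i.e. −α(T_deep − T_surf′) + β(S_deep − S_surf) = 0.
T_surf′ = T_deep − (β/α)·ΔS = 16.8 − (7.2 × 10⁻⁴/1.1 × 10⁻⁴)·(+0.59) = 12.938 °C.
Cooling required: 16.8 − (12.938) = 3.862 °C.

3.9 °C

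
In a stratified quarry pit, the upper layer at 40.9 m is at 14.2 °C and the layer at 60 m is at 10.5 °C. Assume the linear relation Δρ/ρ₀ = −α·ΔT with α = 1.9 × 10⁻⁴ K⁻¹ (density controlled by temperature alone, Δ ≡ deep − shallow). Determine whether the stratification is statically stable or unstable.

ΔT = 10.5 − 14.2 = -3.7 K, so Δρ/ρ₀ = −αΔT = 7.03 × 10⁻⁴.
Δρ/ρ₀ > 0, so Δρ > 0: deeper water is denser → statically stable.

stable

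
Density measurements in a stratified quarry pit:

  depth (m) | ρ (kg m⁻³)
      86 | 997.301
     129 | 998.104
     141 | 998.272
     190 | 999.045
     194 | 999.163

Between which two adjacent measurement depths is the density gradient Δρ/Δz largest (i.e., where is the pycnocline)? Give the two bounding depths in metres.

190–194 m

Compute the density gradient over each adjacent pair:
  86–129 m: Δρ/Δz = 0.803/43 = 0.019 kg m⁻⁴
  129–141 m: Δρ/Δz = 0.168/12 = 0.014 kg m⁻⁴
  141–190 m: Δρ/Δz = 0.773/49 = 0.016 kg m⁻⁴
  190–194 m: Δρ/Δz = 0.118/4 = 0.029 kg m⁻⁴
The largest gradient is in the 190–194 m interval — the pycnocline.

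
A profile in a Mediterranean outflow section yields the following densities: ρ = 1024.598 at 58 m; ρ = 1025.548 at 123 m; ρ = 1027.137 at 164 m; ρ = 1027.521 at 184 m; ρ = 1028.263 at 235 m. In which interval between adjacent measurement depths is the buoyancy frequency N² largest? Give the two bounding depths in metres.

Compute the density gradient over each adjacent pair:
  58–123 m: Δρ/Δz = 0.950/65 = 0.015 kg m⁻⁴
  123–164 m: Δρ/Δz = 1.589/41 = 0.039 kg m⁻⁴
  164–184 m: Δρ/Δz = 0.384/20 = 0.019 kg m⁻⁴
  184–235 m: Δρ/Δz = 0.742/51 = 0.015 kg m⁻⁴
The largest gradient is in the 123–164 m interval — the pycnocline.

123–164 m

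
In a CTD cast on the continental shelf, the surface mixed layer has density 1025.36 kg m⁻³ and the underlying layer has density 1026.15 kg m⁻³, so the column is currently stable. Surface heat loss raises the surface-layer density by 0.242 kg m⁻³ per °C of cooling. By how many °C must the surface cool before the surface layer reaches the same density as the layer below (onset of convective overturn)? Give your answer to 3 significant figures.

Density deficit of the surface layer: 1026.15 − 1025.36 = 0.79 kg m⁻³.
Required change = 0.79 / 0.242 = 3.26 °C.

3.26 °C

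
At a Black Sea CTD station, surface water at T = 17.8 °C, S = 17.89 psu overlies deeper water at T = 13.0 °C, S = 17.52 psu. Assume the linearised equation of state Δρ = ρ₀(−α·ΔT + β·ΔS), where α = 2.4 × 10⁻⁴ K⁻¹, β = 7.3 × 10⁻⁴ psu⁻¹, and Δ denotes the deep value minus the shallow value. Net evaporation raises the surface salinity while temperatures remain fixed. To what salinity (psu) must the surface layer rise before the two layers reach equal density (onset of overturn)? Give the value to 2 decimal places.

19.10 psu

Neutral buoyancy requires −α(T_deep − T_surf) + β(S_deep − S_surf′) = 0.
S_surf′ = S_deep − (α/β)·ΔT = 17.52 − (2.4 × 10⁻⁴/7.3 × 10⁻⁴)·(-4.8) = 19.0981 psu.
Increase required: 19.0981 − 17.89 = 1.2081 psu.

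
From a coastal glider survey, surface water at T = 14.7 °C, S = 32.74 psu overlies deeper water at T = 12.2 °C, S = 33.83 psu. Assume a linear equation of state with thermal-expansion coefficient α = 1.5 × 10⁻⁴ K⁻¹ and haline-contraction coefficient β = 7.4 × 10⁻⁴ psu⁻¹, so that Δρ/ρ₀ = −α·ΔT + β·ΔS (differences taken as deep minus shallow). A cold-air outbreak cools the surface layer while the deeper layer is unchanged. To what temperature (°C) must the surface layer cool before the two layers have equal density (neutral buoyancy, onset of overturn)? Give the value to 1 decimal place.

Neutral buoyancy requires Δρ = 0, i.e. −α(T_deep − T_surf′) + β(S_deep − S_surf) = 0.
T_surf′ = T_deep − (β/α)·ΔS = 12.2 − (7.4 × 10⁻⁴/1.5 × 10⁻⁴)·(+1.09) = 6.823 °C.
Cooling required: 14.7 − (6.823) = 7.877 °C.

6.8 °C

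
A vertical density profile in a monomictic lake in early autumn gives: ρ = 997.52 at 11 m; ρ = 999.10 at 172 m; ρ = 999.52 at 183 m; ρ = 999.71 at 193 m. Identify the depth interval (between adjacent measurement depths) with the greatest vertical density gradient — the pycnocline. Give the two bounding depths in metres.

Compute the density gradient over each adjacent pair:
  11–172 m: Δρ/Δz = 1.58/161 = 9.8 × 10⁻³ kg m⁻⁴
  172–183 m: Δρ/Δz = 0.42/11 = 0.038 kg m⁻⁴
  183–193 m: Δρ/Δz = 0.19/10 = 0.019 kg m⁻⁴
The largest gradient is in the 172–183 m interval — the pycnocline.

172–183 m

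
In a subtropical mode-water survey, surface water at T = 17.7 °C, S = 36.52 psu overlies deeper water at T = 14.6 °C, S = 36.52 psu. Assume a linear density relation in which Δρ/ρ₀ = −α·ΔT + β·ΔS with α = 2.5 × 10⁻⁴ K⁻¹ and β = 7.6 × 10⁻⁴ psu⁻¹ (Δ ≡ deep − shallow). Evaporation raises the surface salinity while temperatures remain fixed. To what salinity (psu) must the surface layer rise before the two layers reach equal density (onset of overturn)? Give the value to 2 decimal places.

37.54 psu

Neutral buoyancy requires −α(T_deep − T_surf) + β(S_deep − S_surf′) = 0.
S_surf′ = S_deep − (α/β)·ΔT = 36.52 − (2.5 × 10⁻⁴/7.6 × 10⁻⁴)·(-3.1) = 37.5397 psu.
Increase required: 37.5397 − 36.52 = 1.0197 psu.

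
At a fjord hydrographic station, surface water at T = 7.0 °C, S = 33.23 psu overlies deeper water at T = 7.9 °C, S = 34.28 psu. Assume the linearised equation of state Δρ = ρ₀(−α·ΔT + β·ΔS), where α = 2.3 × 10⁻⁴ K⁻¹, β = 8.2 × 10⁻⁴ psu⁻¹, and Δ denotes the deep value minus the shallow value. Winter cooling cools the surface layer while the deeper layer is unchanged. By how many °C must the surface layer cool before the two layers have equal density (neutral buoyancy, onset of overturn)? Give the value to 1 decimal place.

Neutral buoyancy requires Δρ = 0, i.e. −α(T_deep − T_surf′) + β(S_deep − S_surf) = 0.
T_surf′ = T_deep − (β/α)·ΔS = 7.9 − (8.2 × 10⁻⁴/2.3 × 10⁻⁴)·(+1.05) = 4.157 °C.
Cooling required: 7.0 − (4.157) = 2.843 °C.

2.8 °C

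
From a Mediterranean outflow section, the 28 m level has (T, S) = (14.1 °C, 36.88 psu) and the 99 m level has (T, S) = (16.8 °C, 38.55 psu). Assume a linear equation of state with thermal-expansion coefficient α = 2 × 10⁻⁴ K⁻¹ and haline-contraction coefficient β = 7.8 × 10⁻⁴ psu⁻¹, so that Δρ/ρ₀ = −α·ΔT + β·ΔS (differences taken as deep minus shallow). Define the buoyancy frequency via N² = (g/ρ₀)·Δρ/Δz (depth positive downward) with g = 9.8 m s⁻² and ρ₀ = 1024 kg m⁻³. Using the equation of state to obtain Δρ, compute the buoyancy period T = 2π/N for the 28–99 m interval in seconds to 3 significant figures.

ΔT = +2.7 K, ΔS = +1.67 psu (deep − shallow).
Δρ/ρ₀ = −αΔT + βΔS = -5.40 × 10⁻⁴ + 1.3026 × 10⁻³ = 7.626 × 10⁻⁴, so Δρ ≈ 0.7809 kg m⁻³.
N² = (g/ρ₀)·Δρ/Δz = g·(Δρ/ρ₀)/Δz = 9.8 × 7.626 × 10⁻⁴ / 71 = 1.0526 × 10⁻⁴ s⁻².
N = √(1.0526 × 10⁻⁴) = 0.010260 rad s⁻¹ → T = 2π/N = 612.40 s ≈ 612 s.

612 s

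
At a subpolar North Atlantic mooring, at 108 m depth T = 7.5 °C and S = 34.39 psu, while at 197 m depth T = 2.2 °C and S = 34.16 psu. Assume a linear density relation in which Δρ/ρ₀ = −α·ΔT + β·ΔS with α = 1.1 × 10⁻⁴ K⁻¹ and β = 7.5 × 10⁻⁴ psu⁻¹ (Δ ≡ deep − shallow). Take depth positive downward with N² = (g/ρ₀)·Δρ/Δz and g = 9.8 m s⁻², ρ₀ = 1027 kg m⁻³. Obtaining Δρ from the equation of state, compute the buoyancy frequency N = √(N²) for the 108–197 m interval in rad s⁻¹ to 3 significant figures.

6.72 × 10⁻³ rad s⁻¹

ΔT = -5.3 K, ΔS = -0.23 psu (deep − shallow).
Δρ/ρ₀ = −αΔT + βΔS = 5.83 × 10⁻⁴ − 1.725 × 10⁻⁴ = 4.105 × 10⁻⁴, so Δρ ≈ 0.4216 kg m⁻³.
N² = (g/ρ₀)·Δρ/Δz = g·(Δρ/ρ₀)/Δz = 9.8 × 4.105 × 10⁻⁴ / 89 = 4.5201 × 10⁻⁵ s⁻².
N = √(4.5201 × 10⁻⁵) = 6.7232 × 10⁻³ rad s⁻¹ ≈ 6.72 × 10⁻³ rad s⁻¹.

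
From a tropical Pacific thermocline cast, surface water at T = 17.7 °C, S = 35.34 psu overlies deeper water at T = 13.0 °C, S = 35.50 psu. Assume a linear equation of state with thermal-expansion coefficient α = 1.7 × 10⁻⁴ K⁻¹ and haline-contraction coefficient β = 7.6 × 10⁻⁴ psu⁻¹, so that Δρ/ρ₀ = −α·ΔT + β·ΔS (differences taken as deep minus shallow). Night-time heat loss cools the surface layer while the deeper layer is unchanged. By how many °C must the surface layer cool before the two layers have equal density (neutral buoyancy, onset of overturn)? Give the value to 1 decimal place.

5.4 °C

Neutral buoyancy requires Δρ = 0, i.e. −α(T_deep − T_surf′) + β(S_deep − S_surf) = 0.
T_surf′ = T_deep − (β/α)·ΔS = 13.0 − (7.6 × 10⁻⁴/1.7 × 10⁻⁴)·(+0.16) = 12.285 °C.
Cooling required: 17.7 − (12.285) = 5.415 °C.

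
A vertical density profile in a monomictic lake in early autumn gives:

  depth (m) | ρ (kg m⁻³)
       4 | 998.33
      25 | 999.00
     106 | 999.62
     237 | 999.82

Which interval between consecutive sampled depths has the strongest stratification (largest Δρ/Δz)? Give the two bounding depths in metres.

Compute the density gradient over each adjacent pair:
  4–25 m: Δρ/Δz = 0.67/21 = 0.032 kg m⁻⁴
  25–106 m: Δρ/Δz = 0.62/81 = 7.7 × 10⁻³ kg m⁻⁴
  106–237 m: Δρ/Δz = 0.20/131 = 1.5 × 10⁻³ kg m⁻⁴
The largest gradient is in the 4–25 m interval — the pycnocline.

4–25 m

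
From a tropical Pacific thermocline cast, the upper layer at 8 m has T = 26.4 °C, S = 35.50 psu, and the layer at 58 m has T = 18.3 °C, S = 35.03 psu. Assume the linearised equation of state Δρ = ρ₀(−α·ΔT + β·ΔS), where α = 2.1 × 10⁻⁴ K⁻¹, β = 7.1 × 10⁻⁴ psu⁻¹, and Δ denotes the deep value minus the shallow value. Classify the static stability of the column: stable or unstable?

stable

ΔT = 18.3 − 26.4 = -8.1 K and ΔS = 35.03 − 35.50 = -0.47 psu (deep − shallow).
−αΔT = 1.701 × 10⁻³; βΔS = -3.337 × 10⁻⁴; sum Δρ/ρ₀ = 1.3673 × 10⁻³.
Δρ/ρ₀ > 0, so Δρ > 0: deeper water is denser → statically stable.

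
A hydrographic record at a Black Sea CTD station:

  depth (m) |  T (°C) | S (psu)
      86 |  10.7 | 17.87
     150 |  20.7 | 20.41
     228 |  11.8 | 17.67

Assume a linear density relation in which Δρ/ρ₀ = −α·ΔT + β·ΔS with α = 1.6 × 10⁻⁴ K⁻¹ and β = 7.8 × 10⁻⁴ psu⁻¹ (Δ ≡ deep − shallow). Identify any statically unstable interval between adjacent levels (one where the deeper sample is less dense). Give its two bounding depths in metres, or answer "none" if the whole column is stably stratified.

150–228 m

Evaluate Δρ/ρ₀ = −αΔT + βΔS across each adjacent pair:
  86–150 m: −αΔT+βΔS = −(1.6 × 10⁻⁴)(+10.0)+(7.8 × 10⁻⁴)(+2.54) = 3.8 × 10⁻⁴ → stable
  150–228 m: −αΔT+βΔS = −(1.6 × 10⁻⁴)(-8.9)+(7.8 × 10⁻⁴)(-2.74) = -7.1 × 10⁻⁴ → UNSTABLE
The 150–228 m interval has Δρ < 0: lighter water underlies denser water.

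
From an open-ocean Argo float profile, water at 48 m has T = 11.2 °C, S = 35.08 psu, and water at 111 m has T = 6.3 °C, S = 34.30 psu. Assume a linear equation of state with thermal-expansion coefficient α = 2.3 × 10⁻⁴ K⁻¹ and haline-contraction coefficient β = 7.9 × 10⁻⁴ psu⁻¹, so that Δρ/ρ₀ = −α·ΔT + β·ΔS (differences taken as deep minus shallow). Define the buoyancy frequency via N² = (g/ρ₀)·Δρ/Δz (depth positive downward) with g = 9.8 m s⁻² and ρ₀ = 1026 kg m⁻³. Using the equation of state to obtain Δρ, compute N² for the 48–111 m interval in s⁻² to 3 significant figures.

7.95 × 10⁻⁵ s⁻²

ΔT = -4.9 K, ΔS = -0.78 psu (deep − shallow).
Δρ/ρ₀ = −αΔT + βΔS = 1.127 × 10⁻³ − 6.162 × 10⁻⁴ = 5.108 × 10⁻⁴, so Δρ ≈ 0.5241 kg m⁻³.
N² = (g/ρ₀)·Δρ/Δz = g·(Δρ/ρ₀)/Δz = 9.8 × 5.108 × 10⁻⁴ / 63 = 7.9458 × 10⁻⁵ s⁻² ≈ 7.95 × 10⁻⁵ s⁻².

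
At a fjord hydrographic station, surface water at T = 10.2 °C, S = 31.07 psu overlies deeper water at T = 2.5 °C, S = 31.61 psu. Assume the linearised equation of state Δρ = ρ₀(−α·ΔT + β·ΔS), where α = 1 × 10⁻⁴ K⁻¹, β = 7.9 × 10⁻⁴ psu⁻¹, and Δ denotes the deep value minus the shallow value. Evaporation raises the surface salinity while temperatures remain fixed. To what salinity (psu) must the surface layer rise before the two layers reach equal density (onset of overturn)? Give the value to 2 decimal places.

Neutral buoyancy requires −α(T_deep − T_surf) + β(S_deep − S_surf′) = 0.
S_surf′ = S_deep − (α/β)·ΔT = 31.61 − (1 × 10⁻⁴/7.9 × 10⁻⁴)·(-7.7) = 32.5847 psu.
Increase required: 32.5847 − 31.07 = 1.5147 psu.

32.58 psu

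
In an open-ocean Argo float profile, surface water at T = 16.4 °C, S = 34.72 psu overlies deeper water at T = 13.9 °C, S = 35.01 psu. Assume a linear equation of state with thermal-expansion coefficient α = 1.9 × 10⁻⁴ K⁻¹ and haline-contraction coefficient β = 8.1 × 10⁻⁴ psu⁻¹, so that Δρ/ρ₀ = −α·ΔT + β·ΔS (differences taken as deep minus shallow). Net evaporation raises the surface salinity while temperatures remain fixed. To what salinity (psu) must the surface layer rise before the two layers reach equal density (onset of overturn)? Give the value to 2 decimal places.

35.60 psu

Neutral buoyancy requires −α(T_deep − T_surf) + β(S_deep − S_surf′) = 0.
S_surf′ = S_deep − (α/β)·ΔT = 35.01 − (1.9 × 10⁻⁴/8.1 × 10⁻⁴)·(-2.5) = 35.5964 psu.
Increase required: 35.5964 − 34.72 = 0.8764 psu.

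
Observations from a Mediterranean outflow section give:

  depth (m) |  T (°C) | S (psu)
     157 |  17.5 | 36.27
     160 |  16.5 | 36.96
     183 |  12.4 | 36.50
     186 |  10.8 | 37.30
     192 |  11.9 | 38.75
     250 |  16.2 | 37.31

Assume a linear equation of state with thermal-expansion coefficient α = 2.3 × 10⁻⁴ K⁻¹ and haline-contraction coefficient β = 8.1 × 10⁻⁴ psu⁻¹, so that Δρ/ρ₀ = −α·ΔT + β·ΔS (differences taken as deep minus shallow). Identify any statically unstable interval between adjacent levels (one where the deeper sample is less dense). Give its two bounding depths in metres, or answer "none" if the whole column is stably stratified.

Evaluate Δρ/ρ₀ = −αΔT + βΔS across each adjacent pair:
  157–160 m: −αΔT+βΔS = −(2.3 × 10⁻⁴)(-1.0)+(8.1 × 10⁻⁴)(+0.69) = 7.9 × 10⁻⁴ → stable
  160–183 m: −αΔT+βΔS = −(2.3 × 10⁻⁴)(-4.1)+(8.1 × 10⁻⁴)(-0.46) = 5.7 × 10⁻⁴ → stable
  183–186 m: −αΔT+βΔS = −(2.3 × 10⁻⁴)(-1.6)+(8.1 × 10⁻⁴)(+0.80) = 1.0 × 10⁻³ → stable
  186–192 m: −αΔT+βΔS = −(2.3 × 10⁻⁴)(+1.1)+(8.1 × 10⁻⁴)(+1.45) = 9.2 × 10⁻⁴ → stable
  192–250 m: −αΔT+βΔS = −(2.3 × 10⁻⁴)(+4.3)+(8.1 × 10⁻⁴)(-1.44) = -2.2 × 10⁻³ → UNSTABLE
The 192–250 m interval has Δρ < 0: lighter water underlies denser water.

192–250 m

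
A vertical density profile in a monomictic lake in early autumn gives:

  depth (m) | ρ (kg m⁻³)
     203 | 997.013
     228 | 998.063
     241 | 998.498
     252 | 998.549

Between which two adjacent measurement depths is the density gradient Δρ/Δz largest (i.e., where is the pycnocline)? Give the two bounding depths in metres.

203–228 m

Compute the density gradient over each adjacent pair:
  203–228 m: Δρ/Δz = 1.050/25 = 0.042 kg m⁻⁴
  228–241 m: Δρ/Δz = 0.435/13 = 0.033 kg m⁻⁴
  241–252 m: Δρ/Δz = 0.051/11 = 4.6 × 10⁻³ kg m⁻⁴
The largest gradient is in the 203–228 m interval — the pycnocline.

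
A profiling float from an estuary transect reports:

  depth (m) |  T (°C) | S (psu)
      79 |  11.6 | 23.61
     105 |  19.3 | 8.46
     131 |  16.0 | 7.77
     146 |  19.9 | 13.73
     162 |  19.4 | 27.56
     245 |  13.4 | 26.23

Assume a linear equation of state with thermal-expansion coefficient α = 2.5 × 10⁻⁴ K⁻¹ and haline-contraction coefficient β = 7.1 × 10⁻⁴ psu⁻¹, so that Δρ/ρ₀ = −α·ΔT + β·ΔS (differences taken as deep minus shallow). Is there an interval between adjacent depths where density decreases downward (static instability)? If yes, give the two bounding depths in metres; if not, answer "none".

79–105 m

Evaluate Δρ/ρ₀ = −αΔT + βΔS across each adjacent pair:
  79–105 m: −αΔT+βΔS = −(2.5 × 10⁻⁴)(+7.7)+(7.1 × 10⁻⁴)(-15.15) = -0.013 → UNSTABLE
  105–131 m: −αΔT+βΔS = −(2.5 × 10⁻⁴)(-3.3)+(7.1 × 10⁻⁴)(-0.69) = 3.4 × 10⁻⁴ → stable
  131–146 m: −αΔT+βΔS = −(2.5 × 10⁻⁴)(+3.9)+(7.1 × 10⁻⁴)(+5.96) = 3.3 × 10⁻³ → stable
  146–162 m: −αΔT+βΔS = −(2.5 × 10⁻⁴)(-0.5)+(7.1 × 10⁻⁴)(+13.83) = 9.9 × 10⁻³ → stable
  162–245 m: −αΔT+βΔS = −(2.5 × 10⁻⁴)(-6.0)+(7.1 × 10⁻⁴)(-1.33) = 5.6 × 10⁻⁴ → stable
The 79–105 m interval has Δρ < 0: lighter water underlies denser water.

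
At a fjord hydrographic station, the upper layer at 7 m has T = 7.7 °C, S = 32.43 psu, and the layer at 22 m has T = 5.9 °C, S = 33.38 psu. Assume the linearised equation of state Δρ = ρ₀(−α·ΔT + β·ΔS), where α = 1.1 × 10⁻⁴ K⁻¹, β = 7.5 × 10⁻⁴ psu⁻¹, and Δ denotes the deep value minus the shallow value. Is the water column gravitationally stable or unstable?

stable

ΔT = 5.9 − 7.7 = -1.8 K and ΔS = 33.38 − 32.43 = +0.95 psu (deep − shallow).
−αΔT = 1.98 × 10⁻⁴; βΔS = 7.125 × 10⁻⁴; sum Δρ/ρ₀ = 9.105 × 10⁻⁴.
Δρ/ρ₀ > 0, so Δρ > 0: deeper water is denser → statically stable.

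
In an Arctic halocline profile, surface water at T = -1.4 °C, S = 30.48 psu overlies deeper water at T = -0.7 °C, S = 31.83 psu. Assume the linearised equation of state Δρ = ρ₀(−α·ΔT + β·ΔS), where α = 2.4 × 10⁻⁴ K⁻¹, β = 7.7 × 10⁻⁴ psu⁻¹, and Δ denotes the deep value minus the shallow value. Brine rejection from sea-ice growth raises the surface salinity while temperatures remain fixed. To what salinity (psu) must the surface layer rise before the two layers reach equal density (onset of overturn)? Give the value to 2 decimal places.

Neutral buoyancy requires −α(T_deep − T_surf) + β(S_deep − S_surf′) = 0.
S_surf′ = S_deep − (α/β)·ΔT = 31.83 − (2.4 × 10⁻⁴/7.7 × 10⁻⁴)·(+0.7) = 31.6118 psu.
Increase required: 31.6118 − 30.48 = 1.1318 psu.

31.61 psu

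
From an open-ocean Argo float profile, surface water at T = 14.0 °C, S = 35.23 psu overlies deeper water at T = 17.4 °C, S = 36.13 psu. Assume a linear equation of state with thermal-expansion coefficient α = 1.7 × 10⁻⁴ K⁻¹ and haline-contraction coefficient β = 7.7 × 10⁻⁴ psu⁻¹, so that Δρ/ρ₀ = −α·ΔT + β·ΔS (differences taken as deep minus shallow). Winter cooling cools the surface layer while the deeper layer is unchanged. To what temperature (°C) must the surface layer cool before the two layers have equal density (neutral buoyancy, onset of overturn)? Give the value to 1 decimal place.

Neutral buoyancy requires Δρ = 0, i.e. −α(T_deep − T_surf′) + β(S_deep − S_surf) = 0.
T_surf′ = T_deep − (β/α)·ΔS = 17.4 − (7.7 × 10⁻⁴/1.7 × 10⁻⁴)·(+0.90) = 13.324 °C.
Cooling required: 14.0 − (13.324) = 0.676 °C.

13.3 °C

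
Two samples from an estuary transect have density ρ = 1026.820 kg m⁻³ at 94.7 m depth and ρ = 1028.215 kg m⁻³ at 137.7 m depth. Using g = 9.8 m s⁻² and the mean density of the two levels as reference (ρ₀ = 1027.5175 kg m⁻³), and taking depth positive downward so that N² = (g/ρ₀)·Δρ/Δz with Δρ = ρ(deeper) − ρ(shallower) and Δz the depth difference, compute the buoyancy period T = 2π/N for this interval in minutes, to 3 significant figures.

Δρ = 1028.215 − 1026.820 = 1.395 kg m⁻³ over Δz = 137.7 − 94.7 = 43 m.
N² = (9.8/1027.5175) × (1.395/43) = 3.0942 × 10⁻⁴ s⁻².
N = √(3.0942 × 10⁻⁴) = 0.017590 rad s⁻¹, so T = 2π/N = 357.20 s = 5.9533 min ≈ 5.95 min.

5.95 min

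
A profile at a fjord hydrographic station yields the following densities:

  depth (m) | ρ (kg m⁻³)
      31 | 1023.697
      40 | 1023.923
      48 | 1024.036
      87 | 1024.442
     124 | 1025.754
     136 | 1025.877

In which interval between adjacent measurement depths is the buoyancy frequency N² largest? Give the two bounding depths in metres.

Compute the density gradient over each adjacent pair:
  31–40 m: Δρ/Δz = 0.226/9 = 0.025 kg m⁻⁴
  40–48 m: Δρ/Δz = 0.113/8 = 0.014 kg m⁻⁴
  48–87 m: Δρ/Δz = 0.406/39 = 0.010 kg m⁻⁴
  87–124 m: Δρ/Δz = 1.312/37 = 0.035 kg m⁻⁴
  124–136 m: Δρ/Δz = 0.123/12 = 0.010 kg m⁻⁴
The largest gradient is in the 87–124 m interval — the pycnocline.

87–124 m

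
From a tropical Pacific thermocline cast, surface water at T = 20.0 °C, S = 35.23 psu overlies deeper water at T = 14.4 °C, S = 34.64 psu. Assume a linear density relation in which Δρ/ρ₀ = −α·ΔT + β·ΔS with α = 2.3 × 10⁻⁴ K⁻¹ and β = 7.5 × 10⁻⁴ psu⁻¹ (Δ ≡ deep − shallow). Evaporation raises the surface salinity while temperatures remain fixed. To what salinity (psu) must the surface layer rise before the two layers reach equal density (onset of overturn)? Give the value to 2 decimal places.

Neutral buoyancy requires −α(T_deep − T_surf) + β(S_deep − S_surf′) = 0.
S_surf′ = S_deep − (α/β)·ΔT = 34.64 − (2.3 × 10⁻⁴/7.5 × 10⁻⁴)·(-5.6) = 36.3573 psu.
Increase required: 36.3573 − 35.23 = 1.1273 psu.

36.36 psu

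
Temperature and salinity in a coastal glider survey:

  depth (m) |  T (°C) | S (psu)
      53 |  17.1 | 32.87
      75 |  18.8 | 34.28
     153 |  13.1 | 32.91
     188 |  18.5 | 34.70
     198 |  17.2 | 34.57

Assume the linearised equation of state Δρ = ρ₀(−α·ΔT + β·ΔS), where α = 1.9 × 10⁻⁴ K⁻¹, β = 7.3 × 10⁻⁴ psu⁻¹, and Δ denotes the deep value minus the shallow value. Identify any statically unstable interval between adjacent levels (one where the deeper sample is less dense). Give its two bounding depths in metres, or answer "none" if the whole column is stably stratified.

Evaluate Δρ/ρ₀ = −αΔT + βΔS across each adjacent pair:
  53–75 m: −αΔT+βΔS = −(1.9 × 10⁻⁴)(+1.7)+(7.3 × 10⁻⁴)(+1.41) = 7.1 × 10⁻⁴ → stable
  75–153 m: −αΔT+βΔS = −(1.9 × 10⁻⁴)(-5.7)+(7.3 × 10⁻⁴)(-1.37) = 8.3 × 10⁻⁵ → stable
  153–188 m: −αΔT+βΔS = −(1.9 × 10⁻⁴)(+5.4)+(7.3 × 10⁻⁴)(+1.79) = 2.8 × 10⁻⁴ → stable
  188–198 m: −αΔT+βΔS = −(1.9 × 10⁻⁴)(-1.3)+(7.3 × 10⁻⁴)(-0.13) = 1.5 × 10⁻⁴ → stable
Every interval has Δρ > 0: the column is stably stratified throughout.

none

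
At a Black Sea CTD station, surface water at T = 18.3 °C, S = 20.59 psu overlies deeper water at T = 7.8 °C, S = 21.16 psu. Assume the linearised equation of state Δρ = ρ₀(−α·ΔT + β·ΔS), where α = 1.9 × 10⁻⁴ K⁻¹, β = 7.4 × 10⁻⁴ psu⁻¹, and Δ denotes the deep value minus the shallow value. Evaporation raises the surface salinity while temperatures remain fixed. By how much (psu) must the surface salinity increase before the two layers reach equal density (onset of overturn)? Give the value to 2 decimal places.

3.27 psu

Neutral buoyancy requires −α(T_deep − T_surf) + β(S_deep − S_surf′) = 0.
S_surf′ = S_deep − (α/β)·ΔT = 21.16 − (1.9 × 10⁻⁴/7.4 × 10⁻⁴)·(-10.5) = 23.8559 psu.
Increase required: 23.8559 − 20.59 = 3.2659 psu.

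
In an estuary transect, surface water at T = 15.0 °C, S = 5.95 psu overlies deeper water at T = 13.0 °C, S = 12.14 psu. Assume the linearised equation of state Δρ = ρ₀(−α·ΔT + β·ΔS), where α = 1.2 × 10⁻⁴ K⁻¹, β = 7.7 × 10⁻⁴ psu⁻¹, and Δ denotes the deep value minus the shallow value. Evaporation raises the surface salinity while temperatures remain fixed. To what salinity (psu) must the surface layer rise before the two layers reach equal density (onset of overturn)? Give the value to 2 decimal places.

Neutral buoyancy requires −α(T_deep − T_surf) + β(S_deep − S_surf′) = 0.
S_surf′ = S_deep − (α/β)·ΔT = 12.14 − (1.2 × 10⁻⁴/7.7 × 10⁻⁴)·(-2.0) = 12.4517 psu.
Increase required: 12.4517 − 5.95 = 6.5017 psu.

12.45 psu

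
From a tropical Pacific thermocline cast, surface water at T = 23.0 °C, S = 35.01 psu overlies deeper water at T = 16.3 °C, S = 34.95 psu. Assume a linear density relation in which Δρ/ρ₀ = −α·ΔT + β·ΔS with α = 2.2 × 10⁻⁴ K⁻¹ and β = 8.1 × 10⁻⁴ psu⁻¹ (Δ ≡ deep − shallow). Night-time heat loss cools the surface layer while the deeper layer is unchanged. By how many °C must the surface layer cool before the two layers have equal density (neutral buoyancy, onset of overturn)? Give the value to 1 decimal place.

Neutral buoyancy requires Δρ = 0, i.e. −α(T_deep − T_surf′) + β(S_deep − S_surf) = 0.
T_surf′ = T_deep − (β/α)·ΔS = 16.3 − (8.1 × 10⁻⁴/2.2 × 10⁻⁴)·(-0.06) = 16.521 °C.
Cooling required: 23.0 − (16.521) = 6.479 °C.

6.5 °C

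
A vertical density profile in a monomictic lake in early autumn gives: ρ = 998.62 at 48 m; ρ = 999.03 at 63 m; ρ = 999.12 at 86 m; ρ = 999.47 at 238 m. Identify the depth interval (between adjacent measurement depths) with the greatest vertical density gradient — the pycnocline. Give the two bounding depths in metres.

48–63 m

Compute the density gradient over each adjacent pair:
  48–63 m: Δρ/Δz = 0.41/15 = 0.027 kg m⁻⁴
  63–86 m: Δρ/Δz = 0.09/23 = 3.9 × 10⁻³ kg m⁻⁴
  86–238 m: Δρ/Δz = 0.35/152 = 2.3 × 10⁻³ kg m⁻⁴
The largest gradient is in the 48–63 m interval — the pycnocline.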